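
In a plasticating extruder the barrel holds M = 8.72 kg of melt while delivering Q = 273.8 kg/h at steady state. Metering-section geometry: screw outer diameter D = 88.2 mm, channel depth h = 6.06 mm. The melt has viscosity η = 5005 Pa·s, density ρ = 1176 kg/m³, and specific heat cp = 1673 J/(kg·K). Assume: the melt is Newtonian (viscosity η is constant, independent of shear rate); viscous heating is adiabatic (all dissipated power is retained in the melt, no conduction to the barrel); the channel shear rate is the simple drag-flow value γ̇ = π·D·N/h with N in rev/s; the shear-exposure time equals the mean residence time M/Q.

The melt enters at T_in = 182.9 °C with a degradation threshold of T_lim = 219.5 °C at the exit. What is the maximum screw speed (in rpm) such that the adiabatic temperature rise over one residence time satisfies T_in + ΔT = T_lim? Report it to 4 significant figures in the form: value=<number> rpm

Q_s = Q / 3600 = 273.8 / 3600 = 0.0760556 kg/s
t_res = M / Q_s = 8.72 / 0.0760556 = 114.653 s
D = 88.2 mm = 0.0882 m;  h = 6.06 mm = 0.00606 m
Allowable rise: ΔT_a = T_lim − T_in = 219.5 − 182.9 = 36.6 K
γ̇_max² = ΔT_a·ρ·cp / (η·t_res) = [36.6 × 1176 × 1673] / [5005 × 114.653] = 125.486 s⁻²
γ̇_max = sqrt(125.486) = 11.202 s⁻¹
N_max = γ̇_max h / (πD) = 11.202·0.00606/(π·0.0882) = 0.244992 rev/s → ×60 = 14.6995 rpm

value=14.70 rpm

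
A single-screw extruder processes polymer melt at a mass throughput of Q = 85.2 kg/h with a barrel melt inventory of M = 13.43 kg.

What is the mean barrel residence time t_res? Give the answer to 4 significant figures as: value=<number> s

value=567.5 s

Q_s = Q / 3600 = 85.2 / 3600 = 0.0236667 kg/s
t_res = M / Q_s = 13.43 ÷ 0.0236667 = 567.465 s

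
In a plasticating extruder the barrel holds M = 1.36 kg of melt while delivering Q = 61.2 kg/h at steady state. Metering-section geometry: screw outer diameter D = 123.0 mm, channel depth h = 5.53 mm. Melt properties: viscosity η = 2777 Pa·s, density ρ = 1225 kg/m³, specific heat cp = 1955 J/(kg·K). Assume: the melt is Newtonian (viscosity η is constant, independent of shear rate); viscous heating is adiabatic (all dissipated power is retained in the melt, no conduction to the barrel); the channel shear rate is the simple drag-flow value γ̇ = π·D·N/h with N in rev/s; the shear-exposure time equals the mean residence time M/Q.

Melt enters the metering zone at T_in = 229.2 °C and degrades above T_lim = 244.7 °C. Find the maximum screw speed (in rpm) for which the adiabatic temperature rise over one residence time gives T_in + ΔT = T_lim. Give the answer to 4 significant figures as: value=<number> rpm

value=11.10 rpm

Throughput in SI: Q_s = 61.2 kg/h ÷ 3600 s/h = 0.017 kg/s
t_res = M / Q_s = 1.36 ÷ 0.017 = 80 s
Convert to metres: D = 0.123 m, h = 0.00553 m
ΔT_a = T_lim − T_in = 244.7 °C − 229.2 °C = 15.5 K
Invert ΔT = ηγ̇²t_res/(ρcp) for γ̇: γ̇_max² = ΔT_a ρ cp / (η t_res) = 15.5·1225·1955 / (2777·80) = 167.089 s⁻²
Take the square root: γ̇_max = √(167.089) = 12.9263 s⁻¹
Solve γ̇ = πDN/h for N: N_max = γ̇_max·h/(π·D) = 12.9263 × 0.00553 / (π × 0.123) = 0.184988 rev/s = 11.0993 rpm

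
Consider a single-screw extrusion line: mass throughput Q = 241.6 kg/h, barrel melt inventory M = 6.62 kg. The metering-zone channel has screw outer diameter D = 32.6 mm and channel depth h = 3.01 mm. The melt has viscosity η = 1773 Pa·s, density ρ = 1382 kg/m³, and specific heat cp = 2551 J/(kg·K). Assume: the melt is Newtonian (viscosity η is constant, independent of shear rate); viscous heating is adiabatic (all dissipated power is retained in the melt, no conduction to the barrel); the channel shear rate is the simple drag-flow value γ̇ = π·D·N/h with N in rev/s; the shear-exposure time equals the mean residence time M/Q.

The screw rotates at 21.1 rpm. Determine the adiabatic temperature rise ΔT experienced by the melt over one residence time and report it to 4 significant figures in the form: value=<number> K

Throughput in SI: Q_s = 241.6 kg/h ÷ 3600 s/h = 0.0671111 kg/s
t_res = M / Q_s = 6.62 ÷ 0.0671111 = 98.6424 s
Geometry in metres: D = 32.6 mm → 0.0326 m, h = 3.01 mm → 0.00301 m; screw speed N = 21.1 rpm = 0.351667 rev/s
γ̇ = π D N / h = (π)(0.0326)(0.351667) / 0.00301 = 11.9655 s⁻¹
ΔT = η·γ̇²·t_res / (ρ·cp) = 1773 · (11.9655)² · 98.6424 / (1382 · 2551) = 7.10261 K

value=7.103 K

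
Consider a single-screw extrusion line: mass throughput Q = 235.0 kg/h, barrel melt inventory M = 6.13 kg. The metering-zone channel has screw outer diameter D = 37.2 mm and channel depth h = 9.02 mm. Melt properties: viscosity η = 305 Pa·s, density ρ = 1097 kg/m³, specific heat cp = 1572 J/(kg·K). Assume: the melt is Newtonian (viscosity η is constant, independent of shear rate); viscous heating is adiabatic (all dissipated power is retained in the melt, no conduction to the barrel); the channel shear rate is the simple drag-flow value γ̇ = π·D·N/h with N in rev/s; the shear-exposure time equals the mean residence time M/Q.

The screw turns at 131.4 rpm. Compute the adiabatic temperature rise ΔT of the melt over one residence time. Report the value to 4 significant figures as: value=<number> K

value=13.37 K

Throughput in SI: Q_s = 235.0 kg/h ÷ 3600 s/h = 0.0652778 kg/s
Mean residence time: t_res = M/Q_s = 6.13 kg / 0.0652778 kg/s = 93.9064 s
Geometry in metres: D = 37.2 mm → 0.0372 m, h = 9.02 mm → 0.00902 m; screw speed N = 131.4 rpm = 2.19 rev/s
γ̇ = π·D·N / h = π · 0.0372 · 2.19 / 0.00902 = 28.3746 s⁻¹
ΔT = η·γ̇²·t_res/(ρ·cp) = [305 × 28.3746² × 93.9064] / [1097 × 1572] = 13.372 K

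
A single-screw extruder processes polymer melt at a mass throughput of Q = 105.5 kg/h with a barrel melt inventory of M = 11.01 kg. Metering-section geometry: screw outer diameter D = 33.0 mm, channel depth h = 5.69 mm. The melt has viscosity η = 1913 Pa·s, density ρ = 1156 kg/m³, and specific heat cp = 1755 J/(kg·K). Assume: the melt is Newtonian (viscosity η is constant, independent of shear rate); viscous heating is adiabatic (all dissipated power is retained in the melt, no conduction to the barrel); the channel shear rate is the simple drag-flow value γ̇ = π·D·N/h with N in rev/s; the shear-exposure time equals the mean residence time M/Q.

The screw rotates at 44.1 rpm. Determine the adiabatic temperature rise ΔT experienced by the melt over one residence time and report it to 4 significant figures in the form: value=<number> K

Q_s = Q / 3600 = 105.5 / 3600 = 0.0293056 kg/s
Mean residence time: t_res = M/Q_s = 11.01 kg / 0.0293056 kg/s = 375.697 s
Convert to SI: D = 0.033 m, h = 0.00569 m, N = 44.1/60 = 0.735 rev/s
γ̇ = π D N / h = (π)(0.033)(0.735) / 0.00569 = 13.3918 s⁻¹
ΔT = η·γ̇²·t_res/(ρ·cp) = [1913 × 13.3918² × 375.697] / [1156 × 1755] = 63.5324 K

value=63.53 K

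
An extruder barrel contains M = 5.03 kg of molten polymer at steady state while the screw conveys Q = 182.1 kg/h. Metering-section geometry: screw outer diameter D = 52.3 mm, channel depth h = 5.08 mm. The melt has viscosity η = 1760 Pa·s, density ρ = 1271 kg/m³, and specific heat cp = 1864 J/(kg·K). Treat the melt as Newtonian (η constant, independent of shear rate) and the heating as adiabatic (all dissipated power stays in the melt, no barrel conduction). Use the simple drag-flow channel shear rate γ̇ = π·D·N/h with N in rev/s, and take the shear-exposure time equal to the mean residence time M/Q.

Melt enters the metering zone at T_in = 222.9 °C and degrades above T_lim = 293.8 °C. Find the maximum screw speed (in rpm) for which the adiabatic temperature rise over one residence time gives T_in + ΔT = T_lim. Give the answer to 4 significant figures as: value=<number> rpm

value=57.47 rpm

Convert throughput: Q = 182.1 kg/h = 182.1/3600 = 0.0505833 kg/s
Mean residence time: t_res = M/Q_s = 5.03 kg / 0.0505833 kg/s = 99.4399 s
Geometry in SI: D = 52.3 mm → 0.0523 m, h = 5.08 mm → 0.00508 m
ΔT_a = T_lim − T_in = 293.8 − 222.9 = 70.9 K
γ̇_max² = ΔT_a·ρ·cp/(η·t_res) = 70.9·1271·1864/(1760·99.4399) = 959.764 s⁻²
γ̇_max = √959.764 = 30.9801 s⁻¹
N_max = γ̇_max·h / (π·D) = 30.9801 · 0.00508 / (π · 0.0523) = 0.957843 rev/s = 57.4706 rpm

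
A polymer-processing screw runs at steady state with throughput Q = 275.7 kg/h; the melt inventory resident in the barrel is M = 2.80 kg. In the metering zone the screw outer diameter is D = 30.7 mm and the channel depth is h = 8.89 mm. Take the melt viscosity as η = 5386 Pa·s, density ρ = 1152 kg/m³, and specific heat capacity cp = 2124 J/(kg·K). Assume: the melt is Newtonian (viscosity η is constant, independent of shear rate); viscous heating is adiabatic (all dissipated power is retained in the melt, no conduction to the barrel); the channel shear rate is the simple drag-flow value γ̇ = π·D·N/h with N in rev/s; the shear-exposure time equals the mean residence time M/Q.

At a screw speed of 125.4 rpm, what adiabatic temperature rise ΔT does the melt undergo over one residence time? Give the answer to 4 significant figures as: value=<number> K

value=41.38 K

Convert throughput: Q = 275.7 kg/h = 275.7/3600 = 0.0765833 kg/s
t_res = M / Q_s = 2.80 / 0.0765833 = 36.5615 s
Convert to SI: D = 0.0307 m, h = 0.00889 m, N = 125.4/60 = 2.09 rev/s
γ̇ = π D N / h = (π)(0.0307)(2.09) / 0.00889 = 22.6742 s⁻¹
Adiabatic rise: ΔT = η γ̇² t_res / (ρ cp) = 5386·(22.6742)²·36.5615 / (1152·2124) = 41.376 K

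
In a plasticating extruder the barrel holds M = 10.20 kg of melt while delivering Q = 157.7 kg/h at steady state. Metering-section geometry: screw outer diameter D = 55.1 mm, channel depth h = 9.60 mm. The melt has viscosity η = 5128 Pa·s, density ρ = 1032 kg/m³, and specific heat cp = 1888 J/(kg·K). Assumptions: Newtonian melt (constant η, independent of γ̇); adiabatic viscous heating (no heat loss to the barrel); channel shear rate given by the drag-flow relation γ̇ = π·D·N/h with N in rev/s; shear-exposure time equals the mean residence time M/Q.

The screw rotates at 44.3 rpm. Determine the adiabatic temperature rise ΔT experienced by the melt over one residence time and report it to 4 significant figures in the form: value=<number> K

Convert throughput: Q = 157.7 kg/h = 157.7/3600 = 0.0438056 kg/s
t_res = M / Q_s = 10.20 / 0.0438056 = 232.847 s
Convert to SI: D = 0.0551 m, h = 0.0096 m, N = 44.3/60 = 0.738333 rev/s
Shear rate: γ̇ = πDN/h = π·0.0551·0.738333/0.0096 = 13.3132 s⁻¹
ΔT = η·γ̇²·t_res/(ρ·cp) = [5128 × 13.3132² × 232.847] / [1032 × 1888] = 108.618 K

value=108.6 K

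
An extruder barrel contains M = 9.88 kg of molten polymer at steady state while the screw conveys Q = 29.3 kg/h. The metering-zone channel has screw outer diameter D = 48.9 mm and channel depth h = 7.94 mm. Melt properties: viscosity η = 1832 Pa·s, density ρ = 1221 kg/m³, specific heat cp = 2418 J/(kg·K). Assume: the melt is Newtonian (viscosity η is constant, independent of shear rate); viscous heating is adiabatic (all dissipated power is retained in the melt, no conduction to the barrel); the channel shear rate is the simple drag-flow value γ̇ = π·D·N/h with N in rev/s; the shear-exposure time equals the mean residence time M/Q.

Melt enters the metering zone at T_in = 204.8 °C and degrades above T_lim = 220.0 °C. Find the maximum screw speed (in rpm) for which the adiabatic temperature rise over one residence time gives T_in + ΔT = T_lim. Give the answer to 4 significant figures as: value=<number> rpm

value=13.93 rpm

Convert throughput: Q = 29.3 kg/h = 29.3/3600 = 0.00813889 kg/s
t_res = M / Q_s = 9.88 ÷ 0.00813889 = 1213.92 s
Convert to metres: D = 0.0489 m, h = 0.00794 m
ΔT_a = T_lim − T_in = 220.0 °C − 204.8 °C = 15.2 K
γ̇_max² = ΔT_a·ρ·cp/(η·t_res) = 15.2·1221·2418/(1832·1213.92) = 20.1789 s⁻²
Take the square root: γ̇_max = √(20.1789) = 4.4921 s⁻¹
N_max = γ̇_max·h / (π·D) = 4.4921 · 0.00794 / (π · 0.0489) = 0.232173 rev/s = 13.9304 rpm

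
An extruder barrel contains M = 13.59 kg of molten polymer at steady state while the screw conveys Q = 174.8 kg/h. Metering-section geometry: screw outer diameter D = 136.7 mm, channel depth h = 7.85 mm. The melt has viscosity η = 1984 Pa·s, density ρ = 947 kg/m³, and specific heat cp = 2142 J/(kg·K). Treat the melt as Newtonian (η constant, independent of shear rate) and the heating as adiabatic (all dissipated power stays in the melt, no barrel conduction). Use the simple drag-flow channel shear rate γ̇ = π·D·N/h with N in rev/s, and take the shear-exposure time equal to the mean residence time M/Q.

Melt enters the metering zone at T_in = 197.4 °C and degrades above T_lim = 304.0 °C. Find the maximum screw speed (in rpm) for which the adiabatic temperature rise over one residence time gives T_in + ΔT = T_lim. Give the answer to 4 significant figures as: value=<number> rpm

Convert throughput: Q = 174.8 kg/h = 174.8/3600 = 0.0485556 kg/s
Mean residence time: t_res = M/Q_s = 13.59 kg / 0.0485556 kg/s = 279.886 s
D = 136.7 mm = 0.1367 m;  h = 7.85 mm = 0.00785 m
Allowable rise: ΔT_a = T_lim − T_in = 304.0 − 197.4 = 106.6 K
γ̇_max² = ΔT_a·ρ·cp/(η·t_res) = 106.6·947·2142/(1984·279.886) = 389.408 s⁻²
γ̇_max = √389.408 = 19.7334 s⁻¹
Solve γ̇ = πDN/h for N: N_max = γ̇_max·h/(π·D) = 19.7334 × 0.00785 / (π × 0.1367) = 0.360706 rev/s = 21.6424 rpm

value=21.64 rpm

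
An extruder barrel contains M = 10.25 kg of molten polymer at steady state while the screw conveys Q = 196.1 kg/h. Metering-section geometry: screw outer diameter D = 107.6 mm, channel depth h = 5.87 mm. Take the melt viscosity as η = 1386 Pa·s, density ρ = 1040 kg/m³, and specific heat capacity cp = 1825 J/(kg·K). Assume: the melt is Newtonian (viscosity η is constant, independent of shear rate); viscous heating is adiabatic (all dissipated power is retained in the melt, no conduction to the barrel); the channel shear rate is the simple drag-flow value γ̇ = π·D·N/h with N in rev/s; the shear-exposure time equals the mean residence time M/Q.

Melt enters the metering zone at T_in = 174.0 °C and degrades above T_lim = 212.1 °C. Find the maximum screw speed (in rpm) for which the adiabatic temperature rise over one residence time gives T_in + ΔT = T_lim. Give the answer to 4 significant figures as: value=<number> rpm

value=17.35 rpm

Throughput in SI: Q_s = 196.1 kg/h ÷ 3600 s/h = 0.0544722 kg/s
t_res = M / Q_s = 10.25 ÷ 0.0544722 = 188.169 s
Convert to metres: D = 0.1076 m, h = 0.00587 m
ΔT_a = T_lim − T_in = 212.1 − 174.0 = 38.1 K
γ̇_max² = ΔT_a·ρ·cp / (η·t_res) = [38.1 × 1040 × 1825] / [1386 × 188.169] = 277.274 s⁻²
γ̇_max = √277.274 = 16.6515 s⁻¹
N_max = γ̇_max·h / (π·D) = 16.6515 · 0.00587 / (π · 0.1076) = 0.289155 rev/s = 17.3493 rpm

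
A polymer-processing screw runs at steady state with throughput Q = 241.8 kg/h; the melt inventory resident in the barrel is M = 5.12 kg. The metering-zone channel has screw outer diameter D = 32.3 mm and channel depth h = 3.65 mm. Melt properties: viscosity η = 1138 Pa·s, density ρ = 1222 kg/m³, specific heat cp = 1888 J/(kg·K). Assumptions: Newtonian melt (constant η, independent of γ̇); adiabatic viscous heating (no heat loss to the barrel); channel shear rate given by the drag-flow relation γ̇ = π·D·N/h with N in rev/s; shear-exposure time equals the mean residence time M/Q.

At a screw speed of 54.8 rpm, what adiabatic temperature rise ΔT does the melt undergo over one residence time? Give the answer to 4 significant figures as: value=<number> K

value=24.24 K

Convert throughput: Q = 241.8 kg/h = 241.8/3600 = 0.0671667 kg/s
Mean residence time: t_res = M/Q_s = 5.12 kg / 0.0671667 kg/s = 76.2283 s
D = 32.3 mm = 0.0323 m;  h = 3.65 mm = 0.00365 m;  N = 54.8 rpm / 60 = 0.913333 rev/s
γ̇ = π·D·N / h = π · 0.0323 · 0.913333 / 0.00365 = 25.3915 s⁻¹
ΔT = η·γ̇²·t_res / (ρ·cp) = 1138 · (25.3915)² · 76.2283 / (1222 · 1888) = 24.2417 K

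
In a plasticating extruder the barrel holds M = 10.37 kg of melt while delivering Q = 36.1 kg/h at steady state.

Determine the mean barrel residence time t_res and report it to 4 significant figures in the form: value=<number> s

Throughput in SI: Q_s = 36.1 kg/h ÷ 3600 s/h = 0.0100278 kg/s
t_res = M / Q_s = 10.37 / 0.0100278 = 1034.13 s

value=1034. s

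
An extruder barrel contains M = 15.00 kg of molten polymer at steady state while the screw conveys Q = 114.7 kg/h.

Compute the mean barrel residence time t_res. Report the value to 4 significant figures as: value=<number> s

value=470.8 s

Q_s = Q / 3600 = 114.7 / 3600 = 0.0318611 kg/s
t_res = M / Q_s = 15.00 ÷ 0.0318611 = 470.793 s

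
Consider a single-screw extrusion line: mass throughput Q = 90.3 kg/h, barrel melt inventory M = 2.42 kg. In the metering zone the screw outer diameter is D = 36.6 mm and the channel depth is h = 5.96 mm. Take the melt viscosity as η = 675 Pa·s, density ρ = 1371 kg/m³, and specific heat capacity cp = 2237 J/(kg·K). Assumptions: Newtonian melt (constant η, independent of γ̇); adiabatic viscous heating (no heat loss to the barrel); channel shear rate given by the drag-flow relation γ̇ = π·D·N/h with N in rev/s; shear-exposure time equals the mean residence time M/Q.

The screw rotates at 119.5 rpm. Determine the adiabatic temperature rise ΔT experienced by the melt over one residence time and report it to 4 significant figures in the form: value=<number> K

Convert throughput: Q = 90.3 kg/h = 90.3/3600 = 0.0250833 kg/s
t_res = M / Q_s = 2.42 ÷ 0.0250833 = 96.4784 s
Geometry in metres: D = 36.6 mm → 0.0366 m, h = 5.96 mm → 0.00596 m; screw speed N = 119.5 rpm = 1.99167 rev/s
Shear rate: γ̇ = πDN/h = π·0.0366·1.99167/0.00596 = 38.4239 s⁻¹
ΔT = η·γ̇²·t_res/(ρ·cp) = [675 × 38.4239² × 96.4784] / [1371 × 2237] = 31.3497 K

value=31.35 K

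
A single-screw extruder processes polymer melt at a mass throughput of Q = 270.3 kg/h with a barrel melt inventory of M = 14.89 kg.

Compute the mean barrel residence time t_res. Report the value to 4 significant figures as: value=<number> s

value=198.3 s

Q_s = Q / 3600 = 270.3 / 3600 = 0.0750833 kg/s
t_res = M / Q_s = 14.89 / 0.0750833 = 198.313 s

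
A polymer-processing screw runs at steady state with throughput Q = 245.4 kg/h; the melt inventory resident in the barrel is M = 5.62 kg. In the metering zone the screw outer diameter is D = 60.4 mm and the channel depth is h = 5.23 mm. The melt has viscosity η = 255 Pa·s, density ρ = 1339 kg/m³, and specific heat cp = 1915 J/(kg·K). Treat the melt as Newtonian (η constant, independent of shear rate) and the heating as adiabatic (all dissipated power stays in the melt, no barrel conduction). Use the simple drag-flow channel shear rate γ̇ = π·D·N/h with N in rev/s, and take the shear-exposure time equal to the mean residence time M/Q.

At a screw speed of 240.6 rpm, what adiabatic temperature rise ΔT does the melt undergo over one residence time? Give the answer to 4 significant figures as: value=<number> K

value=173.5 K

Throughput in SI: Q_s = 245.4 kg/h ÷ 3600 s/h = 0.0681667 kg/s
t_res = M / Q_s = 5.62 ÷ 0.0681667 = 82.445 s
D = 60.4 mm = 0.0604 m;  h = 5.23 mm = 0.00523 m;  N = 240.6 rpm / 60 = 4.01 rev/s
Shear rate: γ̇ = πDN/h = π·0.0604·4.01/0.00523 = 145.489 s⁻¹
Adiabatic rise: ΔT = η γ̇² t_res / (ρ cp) = 255·(145.489)²·82.445 / (1339·1915) = 173.546 K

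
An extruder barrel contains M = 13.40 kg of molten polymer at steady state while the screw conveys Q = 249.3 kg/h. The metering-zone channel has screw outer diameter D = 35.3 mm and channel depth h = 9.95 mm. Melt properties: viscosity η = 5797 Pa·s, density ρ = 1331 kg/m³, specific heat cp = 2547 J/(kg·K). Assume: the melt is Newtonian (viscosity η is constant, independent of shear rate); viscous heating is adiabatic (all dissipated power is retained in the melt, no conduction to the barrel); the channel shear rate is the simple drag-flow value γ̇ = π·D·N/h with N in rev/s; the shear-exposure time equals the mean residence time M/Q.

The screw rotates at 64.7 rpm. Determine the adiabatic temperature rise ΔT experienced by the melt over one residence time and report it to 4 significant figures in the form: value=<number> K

Convert throughput: Q = 249.3 kg/h = 249.3/3600 = 0.06925 kg/s
t_res = M / Q_s = 13.40 / 0.06925 = 193.502 s
Geometry in metres: D = 35.3 mm → 0.0353 m, h = 9.95 mm → 0.00995 m; screw speed N = 64.7 rpm = 1.07833 rev/s
γ̇ = π·D·N / h = π · 0.0353 · 1.07833 / 0.00995 = 12.0186 s⁻¹
Adiabatic rise: ΔT = η γ̇² t_res / (ρ cp) = 5797·(12.0186)²·193.502 / (1331·2547) = 47.7959 K

value=47.80 K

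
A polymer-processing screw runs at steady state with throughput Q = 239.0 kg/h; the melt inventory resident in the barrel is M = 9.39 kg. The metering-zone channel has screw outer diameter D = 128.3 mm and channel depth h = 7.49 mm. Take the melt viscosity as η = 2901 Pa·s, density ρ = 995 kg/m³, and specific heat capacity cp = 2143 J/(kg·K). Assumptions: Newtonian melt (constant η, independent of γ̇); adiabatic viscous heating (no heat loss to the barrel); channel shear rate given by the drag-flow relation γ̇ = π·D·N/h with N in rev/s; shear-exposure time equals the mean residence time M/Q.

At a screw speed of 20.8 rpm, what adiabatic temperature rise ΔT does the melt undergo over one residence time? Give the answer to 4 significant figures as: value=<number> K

Convert throughput: Q = 239.0 kg/h = 239.0/3600 = 0.0663889 kg/s
t_res = M / Q_s = 9.39 / 0.0663889 = 141.439 s
Convert to SI: D = 0.1283 m, h = 0.00749 m, N = 20.8/60 = 0.346667 rev/s
γ̇ = π·D·N / h = π · 0.1283 · 0.346667 / 0.00749 = 18.6555 s⁻¹
ΔT = η·γ̇²·t_res / (ρ·cp) = 2901 · (18.6555)² · 141.439 / (995 · 2143) = 66.9709 K

value=66.97 K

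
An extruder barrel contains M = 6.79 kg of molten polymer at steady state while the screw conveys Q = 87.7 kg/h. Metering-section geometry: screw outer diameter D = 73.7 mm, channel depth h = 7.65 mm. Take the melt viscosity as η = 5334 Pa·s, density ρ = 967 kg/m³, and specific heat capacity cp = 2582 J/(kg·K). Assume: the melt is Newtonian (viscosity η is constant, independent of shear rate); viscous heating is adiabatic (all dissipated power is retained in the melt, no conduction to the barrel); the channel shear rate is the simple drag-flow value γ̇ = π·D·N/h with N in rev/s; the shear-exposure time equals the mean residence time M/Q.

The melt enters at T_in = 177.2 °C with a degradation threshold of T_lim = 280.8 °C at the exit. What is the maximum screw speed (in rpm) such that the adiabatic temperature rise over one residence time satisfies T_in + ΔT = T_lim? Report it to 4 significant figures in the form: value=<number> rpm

Q_s = Q / 3600 = 87.7 / 3600 = 0.0243611 kg/s
t_res = M / Q_s = 6.79 / 0.0243611 = 278.723 s
Geometry in SI: D = 73.7 mm → 0.0737 m, h = 7.65 mm → 0.00765 m
ΔT_a = T_lim − T_in = 280.8 − 177.2 = 103.6 K
γ̇_max² = ΔT_a·ρ·cp/(η·t_res) = 103.6·967·2582/(5334·278.723) = 173.987 s⁻²
γ̇_max = √173.987 = 13.1904 s⁻¹
N_max = γ̇_max·h / (π·D) = 13.1904 · 0.00765 / (π · 0.0737) = 0.435815 rev/s = 26.1489 rpm

value=26.15 rpm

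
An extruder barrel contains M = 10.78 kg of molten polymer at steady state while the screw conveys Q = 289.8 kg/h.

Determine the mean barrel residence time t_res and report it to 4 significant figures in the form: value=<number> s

value=133.9 s

Q_s = Q / 3600 = 289.8 / 3600 = 0.0805 kg/s
t_res = M / Q_s = 10.78 ÷ 0.0805 = 133.913 s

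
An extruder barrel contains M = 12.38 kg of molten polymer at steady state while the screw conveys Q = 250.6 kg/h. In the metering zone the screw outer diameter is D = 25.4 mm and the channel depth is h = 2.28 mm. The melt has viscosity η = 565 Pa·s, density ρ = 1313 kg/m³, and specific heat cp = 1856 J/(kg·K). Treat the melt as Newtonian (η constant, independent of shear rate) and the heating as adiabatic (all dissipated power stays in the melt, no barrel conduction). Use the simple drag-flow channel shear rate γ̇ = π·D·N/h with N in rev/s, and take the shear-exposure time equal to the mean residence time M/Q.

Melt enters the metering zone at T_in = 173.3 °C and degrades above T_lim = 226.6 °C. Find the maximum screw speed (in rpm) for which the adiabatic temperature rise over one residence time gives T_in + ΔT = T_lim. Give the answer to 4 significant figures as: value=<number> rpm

Convert throughput: Q = 250.6 kg/h = 250.6/3600 = 0.0696111 kg/s
t_res = M / Q_s = 12.38 ÷ 0.0696111 = 177.845 s
Convert to metres: D = 0.0254 m, h = 0.00228 m
ΔT_a = T_lim − T_in = 226.6 °C − 173.3 °C = 53.3 K
Invert ΔT = ηγ̇²t_res/(ρcp) for γ̇: γ̇_max² = ΔT_a ρ cp / (η t_res) = 53.3·1313·1856 / (565·177.845) = 1292.65 s⁻²
γ̇_max = √1292.65 = 35.9534 s⁻¹
Solve γ̇ = πDN/h for N: N_max = γ̇_max·h/(π·D) = 35.9534 × 0.00228 / (π × 0.0254) = 1.02729 rev/s = 61.6371 rpm

value=61.64 rpm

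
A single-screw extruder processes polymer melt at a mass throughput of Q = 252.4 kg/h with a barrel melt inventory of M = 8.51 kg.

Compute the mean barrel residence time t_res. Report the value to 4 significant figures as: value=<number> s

value=121.4 s

Convert throughput: Q = 252.4 kg/h = 252.4/3600 = 0.0701111 kg/s
t_res = M / Q_s = 8.51 ÷ 0.0701111 = 121.379 s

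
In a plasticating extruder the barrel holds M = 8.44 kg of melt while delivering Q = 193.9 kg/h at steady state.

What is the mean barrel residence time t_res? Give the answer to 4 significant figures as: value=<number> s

Throughput in SI: Q_s = 193.9 kg/h ÷ 3600 s/h = 0.0538611 kg/s
t_res = M / Q_s = 8.44 ÷ 0.0538611 = 156.699 s

value=156.7 s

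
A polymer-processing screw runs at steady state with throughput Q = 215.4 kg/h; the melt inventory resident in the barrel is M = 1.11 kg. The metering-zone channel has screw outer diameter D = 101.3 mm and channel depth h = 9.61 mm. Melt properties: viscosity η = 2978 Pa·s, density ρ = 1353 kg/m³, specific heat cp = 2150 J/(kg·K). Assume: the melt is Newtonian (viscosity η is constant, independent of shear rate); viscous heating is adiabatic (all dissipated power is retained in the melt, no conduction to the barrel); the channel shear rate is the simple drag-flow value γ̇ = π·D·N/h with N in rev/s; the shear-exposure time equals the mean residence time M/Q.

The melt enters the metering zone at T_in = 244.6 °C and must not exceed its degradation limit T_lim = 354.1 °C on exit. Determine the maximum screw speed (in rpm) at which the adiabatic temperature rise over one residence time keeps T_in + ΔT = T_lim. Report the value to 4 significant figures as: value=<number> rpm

Throughput in SI: Q_s = 215.4 kg/h ÷ 3600 s/h = 0.0598333 kg/s
Mean residence time: t_res = M/Q_s = 1.11 kg / 0.0598333 kg/s = 18.5515 s
Convert to metres: D = 0.1013 m, h = 0.00961 m
ΔT_a = T_lim − T_in = 354.1 °C − 244.6 °C = 109.5 K
γ̇_max² = ΔT_a·ρ·cp/(η·t_res) = 109.5·1353·2150/(2978·18.5515) = 5765.62 s⁻²
Take the square root: γ̇_max = √(5765.62) = 75.9317 s⁻¹
N_max = γ̇_max·h / (π·D) = 75.9317 · 0.00961 / (π · 0.1013) = 2.29291 rev/s = 137.575 rpm

value=137.6 rpm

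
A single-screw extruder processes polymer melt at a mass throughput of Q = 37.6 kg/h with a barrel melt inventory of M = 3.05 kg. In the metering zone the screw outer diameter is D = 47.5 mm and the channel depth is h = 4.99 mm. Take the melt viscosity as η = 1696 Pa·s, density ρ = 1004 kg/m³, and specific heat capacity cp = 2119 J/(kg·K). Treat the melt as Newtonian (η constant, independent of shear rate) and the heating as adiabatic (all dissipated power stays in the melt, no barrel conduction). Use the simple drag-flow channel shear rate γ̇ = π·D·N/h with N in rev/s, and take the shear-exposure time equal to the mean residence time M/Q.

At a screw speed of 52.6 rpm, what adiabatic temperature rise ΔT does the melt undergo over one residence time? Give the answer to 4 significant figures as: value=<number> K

value=160.0 K

Convert throughput: Q = 37.6 kg/h = 37.6/3600 = 0.0104444 kg/s
t_res = M / Q_s = 3.05 ÷ 0.0104444 = 292.021 s
Geometry in metres: D = 47.5 mm → 0.0475 m, h = 4.99 mm → 0.00499 m; screw speed N = 52.6 rpm = 0.876667 rev/s
γ̇ = π D N / h = (π)(0.0475)(0.876667) / 0.00499 = 26.2167 s⁻¹
ΔT = η·γ̇²·t_res / (ρ·cp) = 1696 · (26.2167)² · 292.021 / (1004 · 2119) = 160.004 K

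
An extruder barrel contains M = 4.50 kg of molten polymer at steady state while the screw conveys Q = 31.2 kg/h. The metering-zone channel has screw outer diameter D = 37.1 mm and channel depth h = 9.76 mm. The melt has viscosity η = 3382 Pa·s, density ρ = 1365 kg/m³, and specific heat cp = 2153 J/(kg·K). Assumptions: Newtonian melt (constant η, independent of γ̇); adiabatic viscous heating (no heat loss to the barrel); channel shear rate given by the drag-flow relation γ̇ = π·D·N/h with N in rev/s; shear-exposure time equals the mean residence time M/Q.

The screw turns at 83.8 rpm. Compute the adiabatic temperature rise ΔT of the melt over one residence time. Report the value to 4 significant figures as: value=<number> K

Q_s = Q / 3600 = 31.2 / 3600 = 0.00866667 kg/s
Mean residence time: t_res = M/Q_s = 4.50 kg / 0.00866667 kg/s = 519.231 s
Convert to SI: D = 0.0371 m, h = 0.00976 m, N = 83.8/60 = 1.39667 rev/s
Shear rate: γ̇ = πDN/h = π·0.0371·1.39667/0.00976 = 16.6789 s⁻¹
Adiabatic rise: ΔT = η γ̇² t_res / (ρ cp) = 3382·(16.6789)²·519.231 / (1365·2153) = 166.223 K

value=166.2 K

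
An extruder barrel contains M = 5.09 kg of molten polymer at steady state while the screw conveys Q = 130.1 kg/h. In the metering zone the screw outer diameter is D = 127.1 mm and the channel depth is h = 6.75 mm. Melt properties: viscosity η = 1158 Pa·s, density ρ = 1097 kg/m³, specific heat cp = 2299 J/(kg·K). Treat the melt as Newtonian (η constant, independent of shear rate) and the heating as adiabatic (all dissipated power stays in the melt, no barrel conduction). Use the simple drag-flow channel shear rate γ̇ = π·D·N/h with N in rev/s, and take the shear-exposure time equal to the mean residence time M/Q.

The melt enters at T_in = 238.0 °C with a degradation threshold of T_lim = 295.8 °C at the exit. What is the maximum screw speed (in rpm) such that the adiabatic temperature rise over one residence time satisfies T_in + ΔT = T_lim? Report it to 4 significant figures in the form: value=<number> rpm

value=30.32 rpm

Convert throughput: Q = 130.1 kg/h = 130.1/3600 = 0.0361389 kg/s
t_res = M / Q_s = 5.09 ÷ 0.0361389 = 140.846 s
Geometry in SI: D = 127.1 mm → 0.1271 m, h = 6.75 mm → 0.00675 m
ΔT_a = T_lim − T_in = 295.8 − 238.0 = 57.8 K
γ̇_max² = ΔT_a·ρ·cp/(η·t_res) = 57.8·1097·2299/(1158·140.846) = 893.762 s⁻²
Take the square root: γ̇_max = √(893.762) = 29.8959 s⁻¹
N_max = γ̇_max h / (πD) = 29.8959·0.00675/(π·0.1271) = 0.505381 rev/s → ×60 = 30.3229 rpm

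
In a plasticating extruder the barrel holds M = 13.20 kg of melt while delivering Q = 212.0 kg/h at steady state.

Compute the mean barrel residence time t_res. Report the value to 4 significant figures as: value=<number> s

Convert throughput: Q = 212.0 kg/h = 212.0/3600 = 0.0588889 kg/s
t_res = M / Q_s = 13.20 / 0.0588889 = 224.151 s

value=224.2 s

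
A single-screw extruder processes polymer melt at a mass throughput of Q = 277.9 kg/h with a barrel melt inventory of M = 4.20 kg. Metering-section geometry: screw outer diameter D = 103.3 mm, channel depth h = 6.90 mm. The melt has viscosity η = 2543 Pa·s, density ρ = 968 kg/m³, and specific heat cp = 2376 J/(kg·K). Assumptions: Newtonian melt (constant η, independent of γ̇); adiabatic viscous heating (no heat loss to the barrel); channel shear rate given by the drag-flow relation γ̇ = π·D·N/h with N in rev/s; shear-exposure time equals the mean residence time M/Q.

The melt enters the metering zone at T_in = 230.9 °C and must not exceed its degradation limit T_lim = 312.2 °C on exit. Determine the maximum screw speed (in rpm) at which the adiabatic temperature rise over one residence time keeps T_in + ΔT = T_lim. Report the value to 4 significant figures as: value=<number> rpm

Q_s = Q / 3600 = 277.9 / 3600 = 0.0771944 kg/s
t_res = M / Q_s = 4.20 / 0.0771944 = 54.4081 s
Convert to metres: D = 0.1033 m, h = 0.0069 m
ΔT_a = T_lim − T_in = 312.2 °C − 230.9 °C = 81.3 K
γ̇_max² = ΔT_a·ρ·cp/(η·t_res) = 81.3·968·2376/(2543·54.4081) = 1351.46 s⁻²
γ̇_max = sqrt(1351.46) = 36.7622 s⁻¹
N_max = γ̇_max h / (πD) = 36.7622·0.0069/(π·0.1033) = 0.781628 rev/s → ×60 = 46.8977 rpm

value=46.90 rpm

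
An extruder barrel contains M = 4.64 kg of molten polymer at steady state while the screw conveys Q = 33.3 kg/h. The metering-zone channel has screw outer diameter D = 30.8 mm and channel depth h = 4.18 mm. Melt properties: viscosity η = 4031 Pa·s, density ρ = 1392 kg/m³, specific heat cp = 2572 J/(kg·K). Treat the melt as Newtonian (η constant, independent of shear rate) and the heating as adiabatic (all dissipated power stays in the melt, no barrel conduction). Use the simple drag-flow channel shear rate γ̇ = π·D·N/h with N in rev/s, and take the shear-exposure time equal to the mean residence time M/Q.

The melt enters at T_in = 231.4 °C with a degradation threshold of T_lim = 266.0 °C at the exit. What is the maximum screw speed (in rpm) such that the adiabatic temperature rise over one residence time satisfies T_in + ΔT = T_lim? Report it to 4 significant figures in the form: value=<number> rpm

Convert throughput: Q = 33.3 kg/h = 33.3/3600 = 0.00925 kg/s
Mean residence time: t_res = M/Q_s = 4.64 kg / 0.00925 kg/s = 501.622 s
D = 30.8 mm = 0.0308 m;  h = 4.18 mm = 0.00418 m
ΔT_a = T_lim − T_in = 266.0 °C − 231.4 °C = 34.6 K
γ̇_max² = ΔT_a·ρ·cp / (η·t_res) = [34.6 × 1392 × 2572] / [4031 × 501.622] = 61.2629 s⁻²
Take the square root: γ̇_max = √(61.2629) = 7.82706 s⁻¹
N_max = γ̇_max·h / (π·D) = 7.82706 · 0.00418 / (π · 0.0308) = 0.338123 rev/s = 20.2874 rpm

value=20.29 rpm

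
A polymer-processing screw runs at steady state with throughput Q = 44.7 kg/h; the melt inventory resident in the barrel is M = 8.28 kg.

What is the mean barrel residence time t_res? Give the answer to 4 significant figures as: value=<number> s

value=666.8 s

Q_s = Q / 3600 = 44.7 / 3600 = 0.0124167 kg/s
t_res = M / Q_s = 8.28 ÷ 0.0124167 = 666.846 s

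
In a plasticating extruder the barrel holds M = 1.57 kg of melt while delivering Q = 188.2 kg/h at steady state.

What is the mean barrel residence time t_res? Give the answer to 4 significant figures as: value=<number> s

Q_s = Q / 3600 = 188.2 / 3600 = 0.0522778 kg/s
t_res = M / Q_s = 1.57 ÷ 0.0522778 = 30.0319 s

value=30.03 s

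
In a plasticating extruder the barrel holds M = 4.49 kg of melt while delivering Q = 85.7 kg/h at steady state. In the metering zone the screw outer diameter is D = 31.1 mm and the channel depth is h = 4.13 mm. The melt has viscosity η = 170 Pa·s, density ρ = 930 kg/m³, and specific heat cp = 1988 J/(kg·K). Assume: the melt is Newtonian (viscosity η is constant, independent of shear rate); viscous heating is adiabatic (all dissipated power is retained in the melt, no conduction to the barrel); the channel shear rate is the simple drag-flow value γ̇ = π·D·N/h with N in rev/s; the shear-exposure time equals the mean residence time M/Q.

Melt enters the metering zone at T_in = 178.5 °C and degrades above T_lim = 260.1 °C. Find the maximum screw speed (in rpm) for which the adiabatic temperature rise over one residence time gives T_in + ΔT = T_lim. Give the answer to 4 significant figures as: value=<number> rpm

Convert throughput: Q = 85.7 kg/h = 85.7/3600 = 0.0238056 kg/s
t_res = M / Q_s = 4.49 / 0.0238056 = 188.611 s
Geometry in SI: D = 31.1 mm → 0.0311 m, h = 4.13 mm → 0.00413 m
Allowable rise: ΔT_a = T_lim − T_in = 260.1 − 178.5 = 81.6 K
γ̇_max² = ΔT_a·ρ·cp / (η·t_res) = [81.6 × 930 × 1988] / [170 × 188.611] = 4705.14 s⁻²
γ̇_max = √4705.14 = 68.594 s⁻¹
N_max = γ̇_max·h / (π·D) = 68.594 · 0.00413 / (π · 0.0311) = 2.89952 rev/s = 173.971 rpm

value=174.0 rpm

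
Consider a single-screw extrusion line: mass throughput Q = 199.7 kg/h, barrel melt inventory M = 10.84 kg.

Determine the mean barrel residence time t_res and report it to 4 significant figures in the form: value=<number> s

value=195.4 s

Throughput in SI: Q_s = 199.7 kg/h ÷ 3600 s/h = 0.0554722 kg/s
t_res = M / Q_s = 10.84 / 0.0554722 = 195.413 s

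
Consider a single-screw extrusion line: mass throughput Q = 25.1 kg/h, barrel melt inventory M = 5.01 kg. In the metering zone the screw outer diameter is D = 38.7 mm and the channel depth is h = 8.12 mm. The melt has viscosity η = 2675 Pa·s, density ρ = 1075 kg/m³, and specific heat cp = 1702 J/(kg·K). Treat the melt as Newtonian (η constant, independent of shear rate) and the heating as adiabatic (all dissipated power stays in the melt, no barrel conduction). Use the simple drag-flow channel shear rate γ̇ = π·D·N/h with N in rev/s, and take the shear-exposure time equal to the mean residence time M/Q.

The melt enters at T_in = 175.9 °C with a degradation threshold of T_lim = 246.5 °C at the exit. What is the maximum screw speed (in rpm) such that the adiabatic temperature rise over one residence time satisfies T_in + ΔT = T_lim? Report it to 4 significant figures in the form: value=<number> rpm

value=32.85 rpm

Convert throughput: Q = 25.1 kg/h = 25.1/3600 = 0.00697222 kg/s
t_res = M / Q_s = 5.01 ÷ 0.00697222 = 718.566 s
Geometry in SI: D = 38.7 mm → 0.0387 m, h = 8.12 mm → 0.00812 m
ΔT_a = T_lim − T_in = 246.5 − 175.9 = 70.6 K
γ̇_max² = ΔT_a·ρ·cp/(η·t_res) = 70.6·1075·1702/(2675·718.566) = 67.202 s⁻²
γ̇_max = sqrt(67.202) = 8.19768 s⁻¹
N_max = γ̇_max·h / (π·D) = 8.19768 · 0.00812 / (π · 0.0387) = 0.547503 rev/s = 32.8502 rpm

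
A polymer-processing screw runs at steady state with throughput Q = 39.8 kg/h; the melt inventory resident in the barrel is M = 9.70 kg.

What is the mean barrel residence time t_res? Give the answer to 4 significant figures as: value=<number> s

value=877.4 s

Throughput in SI: Q_s = 39.8 kg/h ÷ 3600 s/h = 0.0110556 kg/s
t_res = M / Q_s = 9.70 / 0.0110556 = 877.387 s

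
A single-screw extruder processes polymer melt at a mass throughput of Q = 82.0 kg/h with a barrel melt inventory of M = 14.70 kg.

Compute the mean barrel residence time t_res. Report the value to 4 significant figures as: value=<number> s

Convert throughput: Q = 82.0 kg/h = 82.0/3600 = 0.0227778 kg/s
Mean residence time: t_res = M/Q_s = 14.70 kg / 0.0227778 kg/s = 645.366 s

value=645.4 s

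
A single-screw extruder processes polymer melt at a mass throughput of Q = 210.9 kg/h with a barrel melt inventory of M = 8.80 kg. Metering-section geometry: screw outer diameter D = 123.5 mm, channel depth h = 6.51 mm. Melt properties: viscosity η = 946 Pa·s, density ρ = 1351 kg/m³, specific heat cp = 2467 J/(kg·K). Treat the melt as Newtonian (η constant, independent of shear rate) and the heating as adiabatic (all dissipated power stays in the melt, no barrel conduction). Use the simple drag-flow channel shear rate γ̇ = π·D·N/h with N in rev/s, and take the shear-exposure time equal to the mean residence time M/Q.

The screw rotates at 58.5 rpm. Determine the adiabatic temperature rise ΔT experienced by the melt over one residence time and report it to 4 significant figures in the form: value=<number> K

Q_s = Q / 3600 = 210.9 / 3600 = 0.0585833 kg/s
t_res = M / Q_s = 8.80 ÷ 0.0585833 = 150.213 s
Geometry in metres: D = 123.5 mm → 0.1235 m, h = 6.51 mm → 0.00651 m; screw speed N = 58.5 rpm = 0.975 rev/s
γ̇ = π·D·N / h = π · 0.1235 · 0.975 / 0.00651 = 58.1086 s⁻¹
Adiabatic rise: ΔT = η γ̇² t_res / (ρ cp) = 946·(58.1086)²·150.213 / (1351·2467) = 143.965 K

value=144.0 K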